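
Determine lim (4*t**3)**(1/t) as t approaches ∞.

1

Base → ∞ and exponent → 0: an ∞^0 form.
Take logs: (1/t)·ln(4·t^3) = (ln 4 + 3·ln t)/t → 0.
So the limit is e^0 = 1.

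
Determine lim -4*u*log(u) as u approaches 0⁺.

This is a 0·(−∞) form. Rewrite as -4·ln(u) / u^(−1) and apply L'Hôpital:
the derivative quotient is -4·(1/u) / (−1·u^(−2)) = (4/1)·u^1 → 0.

0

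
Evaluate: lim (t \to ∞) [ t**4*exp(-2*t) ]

0

Write as t^4/e^{2t}, an ∞/∞ form.
Exponential growth dominates any polynomial, so repeated L'Hôpital (or the standard result) gives 0.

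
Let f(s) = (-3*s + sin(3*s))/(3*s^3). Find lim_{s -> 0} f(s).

Direct substitution gives 0/0.
Apply L'Hôpital: lim (3*cos(3*s) - 3)/(9*s^2), still 0/0.
Apply L'Hôpital: lim (-9*sin(3*s))/(18*s), still 0/0.
After 3 applications of L'Hôpital's rule the quotient is (-27*cos(3*s))/(18); substituting s = 0 gives -3/2.

-3/2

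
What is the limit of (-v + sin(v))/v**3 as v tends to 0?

-1/6

Direct substitution gives 0/0.
Apply L'Hôpital: lim (cos(v) - 1)/(3*v^2), still 0/0.
Apply L'Hôpital: lim (-sin(v))/(6*v), still 0/0.
After 3 applications of L'Hôpital's rule the quotient is (-cos(v))/(6); substituting v = 0 gives -1/6.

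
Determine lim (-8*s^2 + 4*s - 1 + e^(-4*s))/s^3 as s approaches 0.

Direct substitution gives 0/0.
Apply L'Hôpital: lim (-16*s + 4 - 4*e^(-4*s))/(3*s^2), still 0/0.
Apply L'Hôpital: lim (-16 + 16*e^(-4*s))/(6*s), still 0/0.
After 3 applications of L'Hôpital's rule the quotient is (-64*e^(-4*s))/(6); substituting s = 0 gives -32/3.

-32/3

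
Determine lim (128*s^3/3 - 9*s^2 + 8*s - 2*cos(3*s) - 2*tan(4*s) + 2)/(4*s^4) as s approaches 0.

Substitution gives 0/0 (the numerator vanishes to order 4).
Expand each term to order s^4: the coefficient of s^4 in -2·tan(4s) is 0 and in -2·cos(3s) is -27/4.
Lower-order terms cancel with the polynomial part, so the numerator is (-27/4)·s^4 + o(s^4), and the limit is (-27/4)/(4) = -27/16.

-27/16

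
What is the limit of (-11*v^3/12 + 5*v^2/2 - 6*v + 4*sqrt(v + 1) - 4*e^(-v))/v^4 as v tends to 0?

-31/96

Substitution gives 0/0 (the numerator vanishes to order 4).
Expand each term to order v^4: the coefficient of v^4 in 4·√(1 + v) is -5/32 and in -4·e^(-v) is -1/6.
Lower-order terms cancel with the polynomial part, so the numerator is (-31/96)·v^4 + o(v^4), and the limit is (-31/96)/(1) = -31/96.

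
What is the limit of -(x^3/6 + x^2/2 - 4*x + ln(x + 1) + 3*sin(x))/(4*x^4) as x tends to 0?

1/16

Substitution gives 0/0 (the numerator vanishes to order 4).
Expand each term to order x^4: the coefficient of x^4 in ln(1 + x) is -1/4 and in 3·sin(x) is 0.
Lower-order terms cancel with the polynomial part, so the numerator is (-1/4)·x^4 + o(x^4), and the limit is (-1/4)/(-4) = 1/16.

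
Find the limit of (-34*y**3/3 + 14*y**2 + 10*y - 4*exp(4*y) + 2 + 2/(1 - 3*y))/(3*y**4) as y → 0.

Substitution gives 0/0; apply L'Hôpital's rule 4 times.
After differentiating numerator and denominator 4 times the quotient is (-1024*e^(4*y) - 3888/(3*y - 1)^5)/(72); at y = 0 this is 358/9.

358/9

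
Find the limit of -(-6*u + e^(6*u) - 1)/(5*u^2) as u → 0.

Direct substitution gives 0/0.
Apply L'Hôpital: lim (6*e^(6*u) - 6)/(-10*u), still 0/0.
After 2 applications of L'Hôpital's rule the quotient is (36*e^(6*u))/(-10); substituting u = 0 gives -18/5.

-18/5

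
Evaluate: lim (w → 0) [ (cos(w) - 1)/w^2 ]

Direct substitution gives 0/0.
Apply L'Hôpital: lim (-sin(w))/(2*w), still 0/0.
After 2 applications of L'Hôpital's rule the quotient is (-cos(w))/(2); substituting w = 0 gives -1/2.

-1/2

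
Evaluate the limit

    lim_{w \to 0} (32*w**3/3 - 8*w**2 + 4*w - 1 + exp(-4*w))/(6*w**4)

16/9

Direct substitution gives 0/0.
Apply L'Hôpital: lim (32*w^2 - 16*w + 4 - 4*e^(-4*w))/(24*w^3), still 0/0.
Apply L'Hôpital: lim (64*w - 16 + 16*e^(-4*w))/(72*w^2), still 0/0.
Apply L'Hôpital: lim (64 - 64*e^(-4*w))/(144*w), still 0/0.
After 4 applications of L'Hôpital's rule the quotient is (256*e^(-4*w))/(144); substituting w = 0 gives 16/9.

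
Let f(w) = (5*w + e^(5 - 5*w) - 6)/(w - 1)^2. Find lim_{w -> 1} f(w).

Direct substitution gives 0/0.
Apply L'Hôpital: lim (5 - 5*e^(5 - 5*w))/(2*w - 2), still 0/0.
After 2 applications of L'Hôpital's rule the quotient is (25*e^(5 - 5*w))/(2); substituting w = 1 gives 25/2.

25/2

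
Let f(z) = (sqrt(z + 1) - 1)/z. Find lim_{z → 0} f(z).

Substitution gives 0/0. Multiply numerator and denominator by the conjugate √(1 + z) + √1.
The numerator becomes (1 + z) − 1 = z, so the expression simplifies to 1/(√(1 + z) + √1).
Letting z → 0 gives 1/(2√1) = 1/2.

1/2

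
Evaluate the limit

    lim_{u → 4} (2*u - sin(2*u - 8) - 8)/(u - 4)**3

Direct substitution gives 0/0.
Apply L'Hôpital: lim (2 - 2*cos(2*u - 8))/(3*(u - 4)^2), still 0/0.
Apply L'Hôpital: lim (4*sin(2*u - 8))/(6*u - 24), still 0/0.
After 3 applications of L'Hôpital's rule the quotient is (8*cos(2*u - 8))/(6); substituting u = 4 gives 4/3.

4/3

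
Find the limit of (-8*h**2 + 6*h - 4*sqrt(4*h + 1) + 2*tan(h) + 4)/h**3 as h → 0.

Substitution gives 0/0 (the numerator vanishes to order 3).
Expand each term to order h^3: the coefficient of h^3 in 2·tan(h) is 2/3 and in -4·√(1 + 4h) is -16.
Lower-order terms cancel with the polynomial part, so the numerator is (-46/3)·h^3 + o(h^3), and the limit is (-46/3)/(1) = -46/3.

-46/3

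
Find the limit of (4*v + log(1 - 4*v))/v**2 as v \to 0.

Direct substitution gives 0/0.
Apply L'Hôpital: lim (4 - 4/(1 - 4*v))/(2*v), still 0/0.
After 2 applications of L'Hôpital's rule the quotient is (-16/(1 - 4*v)^2)/(2); substituting v = 0 gives -8.

-8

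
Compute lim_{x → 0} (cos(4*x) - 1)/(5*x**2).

Direct substitution gives 0/0.
Apply L'Hôpital: lim (-4*sin(4*x))/(10*x), still 0/0.
After 2 applications of L'Hôpital's rule the quotient is (-16*cos(4*x))/(10); substituting x = 0 gives -8/5.

-8/5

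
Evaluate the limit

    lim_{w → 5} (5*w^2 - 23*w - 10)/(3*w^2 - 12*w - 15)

At w = 5 both the top and bottom vanish — a removable singularity. Factoring out (w - 5) from each leaves (5*w + 2)/(3*w + 3), which at w = 5 equals 3/2.

3/2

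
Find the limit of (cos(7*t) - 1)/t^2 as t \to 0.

-49/2

Direct substitution gives 0/0.
Apply L'Hôpital: lim (-7*sin(7*t))/(2*t), still 0/0.
After 2 applications of L'Hôpital's rule the quotient is (-49*cos(7*t))/(2); substituting t = 0 gives -49/2.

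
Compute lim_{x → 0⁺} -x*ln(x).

This is a 0·(−∞) form. Rewrite as -1·ln(x) / x^(−1) and apply L'Hôpital:
the derivative quotient is -1·(1/x) / (−1·x^(−2)) = (1/1)·x^1 → 0.

0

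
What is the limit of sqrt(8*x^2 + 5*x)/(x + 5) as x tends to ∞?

2*√(2)

For large |x|, √(8*x^2 + 5*x) ≈ √8·|x| and the denominator ≈ x.
Since x → +∞, |x| = x, giving √8/(1) = 2*√(2).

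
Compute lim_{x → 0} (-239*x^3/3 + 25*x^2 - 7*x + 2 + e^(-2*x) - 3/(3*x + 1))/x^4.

Substitution gives 0/0; apply L'Hôpital's rule 4 times.
After differentiating numerator and denominator 4 times the quotient is (16*e^(-2*x) - 5832/(3*x + 1)^5)/(24); at x = 0 this is -727/3.

-727/3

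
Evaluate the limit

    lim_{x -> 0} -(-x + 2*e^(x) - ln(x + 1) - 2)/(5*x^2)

-3/10

Substitution gives 0/0 (the numerator vanishes to order 2).
Expand each term to order x^2: the coefficient of x^2 in −ln(1 + x) is 1/2 and in 2·e^(x) is 1.
Lower-order terms cancel with the polynomial part, so the numerator is (3/2)·x^2 + o(x^2), and the limit is (3/2)/(-5) = -3/10.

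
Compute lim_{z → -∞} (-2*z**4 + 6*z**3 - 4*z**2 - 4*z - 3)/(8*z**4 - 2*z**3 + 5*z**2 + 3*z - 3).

-1/4

Numerator and denominator both have degree 4.
Dividing every term by z^4, all lower-order terms vanish and the limit is the ratio of leading coefficients, -2/(8) = -1/4.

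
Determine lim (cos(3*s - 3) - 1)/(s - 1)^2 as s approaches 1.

-9/2

Direct substitution gives 0/0.
Apply L'Hôpital: lim (-3*sin(3*s - 3))/(2*s - 2), still 0/0.
After 2 applications of L'Hôpital's rule the quotient is (-9*cos(3*s - 3))/(2); substituting s = 1 gives -9/2.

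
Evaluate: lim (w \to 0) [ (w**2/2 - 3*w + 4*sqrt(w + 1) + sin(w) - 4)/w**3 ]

1/12

Substitution gives 0/0; apply L'Hôpital's rule 3 times.
After differentiating numerator and denominator 3 times the quotient is (-cos(w) + 3/(2*(w + 1)^(5/2)))/(6); at w = 0 this is 1/12.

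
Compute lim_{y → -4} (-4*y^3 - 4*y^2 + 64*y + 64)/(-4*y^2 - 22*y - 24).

Since y = -4 makes numerator and denominator zero, (y + 4) divides both.
Cancelling it gives (-4*y^2 + 12*y + 16)/(-4*y - 6); now plug in y = -4 to get -48/5.

-48/5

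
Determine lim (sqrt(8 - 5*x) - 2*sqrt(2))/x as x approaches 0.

Substitution gives 0/0. Multiply numerator and denominator by the conjugate √(8 - 5x) + √8.
The numerator becomes (8 - 5x) − 8 = -5x, so the expression simplifies to -5/(√(8 - 5x) + √8).
Letting x → 0 gives -5/(2√8) = -5*√(2)/8.

-5*√(2)/8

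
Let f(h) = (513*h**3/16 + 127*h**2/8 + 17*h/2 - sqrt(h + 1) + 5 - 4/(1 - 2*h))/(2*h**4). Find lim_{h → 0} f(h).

Substitution gives 0/0 (the numerator vanishes to order 4).
Expand each term to order h^4: the coefficient of h^4 in −√(1 + h) is 5/128 and in -4·1/(1 - 2h) is -64.
Lower-order terms cancel with the polynomial part, so the numerator is (-8187/128)·h^4 + o(h^4), and the limit is (-8187/128)/(2) = -8187/256.

-8187/256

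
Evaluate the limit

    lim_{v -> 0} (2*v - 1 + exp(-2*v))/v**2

2

Direct substitution gives 0/0.
Apply L'Hôpital: lim (2 - 2*e^(-2*v))/(2*v), still 0/0.
After 2 applications of L'Hôpital's rule the quotient is (4*e^(-2*v))/(2); substituting v = 0 gives 2.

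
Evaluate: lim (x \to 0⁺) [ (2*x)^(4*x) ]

1

Base → 0⁺ and exponent → 0⁺: a 0^0 form.
Take logs: 4x·ln(2x). This is 0·(−∞); rewriting as ln(2x)/(1/(4x)) and applying L'Hôpital gives 0.
Hence the limit is e^0 = 1.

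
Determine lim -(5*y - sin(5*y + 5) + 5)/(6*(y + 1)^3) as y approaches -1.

Direct substitution gives 0/0.
Apply L'Hôpital: lim (5 - 5*cos(5*y + 5))/(-18*(y + 1)^2), still 0/0.
Apply L'Hôpital: lim (25*sin(5*y + 5))/(-36*y - 36), still 0/0.
After 3 applications of L'Hôpital's rule the quotient is (125*cos(5*y + 5))/(-36); substituting y = -1 gives -125/36.

-125/36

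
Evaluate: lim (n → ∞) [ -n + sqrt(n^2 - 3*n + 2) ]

This has the form ∞ − ∞. Multiply and divide by the conjugate √(n^2 - 3*n + 2) + n.
That gives (-3n + 2) / (√(n^2 - 3*n + 2) + n).
Divide numerator and denominator by n: the limit is -3/(2·1) = -3/2.

-3/2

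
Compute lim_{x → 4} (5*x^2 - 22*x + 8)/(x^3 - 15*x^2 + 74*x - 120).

Since x = 4 makes numerator and denominator zero, (x - 4) divides both.
Cancelling it gives (5*x - 2)/(x^2 - 11*x + 30); now plug in x = 4 to get 9.

9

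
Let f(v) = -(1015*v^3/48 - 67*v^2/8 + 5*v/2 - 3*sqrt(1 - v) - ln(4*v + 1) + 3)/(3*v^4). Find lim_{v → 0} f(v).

Substitution gives 0/0 (the numerator vanishes to order 4).
Expand each term to order v^4: the coefficient of v^4 in −ln(1 + 4v) is 64 and in -3·√(1 - v) is 15/128.
Lower-order terms cancel with the polynomial part, so the numerator is (8207/128)·v^4 + o(v^4), and the limit is (8207/128)/(-3) = -8207/384.

-8207/384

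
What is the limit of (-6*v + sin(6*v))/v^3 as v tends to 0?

Direct substitution gives 0/0.
Apply L'Hôpital: lim (6*cos(6*v) - 6)/(3*v^2), still 0/0.
Apply L'Hôpital: lim (-36*sin(6*v))/(6*v), still 0/0.
After 3 applications of L'Hôpital's rule the quotient is (-216*cos(6*v))/(6); substituting v = 0 gives -36.

-36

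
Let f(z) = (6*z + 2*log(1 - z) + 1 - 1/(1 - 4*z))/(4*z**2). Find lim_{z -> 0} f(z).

-17/4

Substitution gives 0/0; apply L'Hôpital's rule 2 times.
After differentiating numerator and denominator 2 times the quotient is (32/(4*z - 1)^3 - 2/(z - 1)^2)/(8); at z = 0 this is -17/4.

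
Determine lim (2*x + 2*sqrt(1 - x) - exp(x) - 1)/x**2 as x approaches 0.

Substitution gives 0/0; apply L'Hôpital's rule 2 times.
After differentiating numerator and denominator 2 times the quotient is (-e^(x) - 1/(2*(1 - x)^(3/2)))/(2); at x = 0 this is -3/4.

-3/4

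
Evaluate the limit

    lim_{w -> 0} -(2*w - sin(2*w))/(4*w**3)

Direct substitution gives 0/0.
Apply L'Hôpital: lim (2 - 2*cos(2*w))/(-12*w^2), still 0/0.
Apply L'Hôpital: lim (4*sin(2*w))/(-24*w), still 0/0.
After 3 applications of L'Hôpital's rule the quotient is (8*cos(2*w))/(-24); substituting w = 0 gives -1/3.

-1/3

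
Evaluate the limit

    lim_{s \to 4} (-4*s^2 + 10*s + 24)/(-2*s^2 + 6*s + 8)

Direct substitution gives 0/0, so factor. Both numerator and denominator have (s - 4) as a factor.
After cancelling, the expression reduces to (-4*s - 6)/(-2*s - 2).
Substituting s = 4 gives 11/5.

11/5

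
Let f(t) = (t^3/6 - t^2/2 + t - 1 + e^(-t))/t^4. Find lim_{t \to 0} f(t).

1/24

Direct substitution gives 0/0.
Apply L'Hôpital: lim (t^2/2 - t + 1 - e^(-t))/(4*t^3), still 0/0.
Apply L'Hôpital: lim (t - 1 + e^(-t))/(12*t^2), still 0/0.
Apply L'Hôpital: lim (1 - e^(-t))/(24*t), still 0/0.
After 4 applications of L'Hôpital's rule the quotient is (e^(-t))/(24); substituting t = 0 gives 1/24.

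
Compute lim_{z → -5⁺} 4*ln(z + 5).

-∞

As z → -5⁺, z + 5 → 0⁺ and ln(z + 5) → −∞.
Multiplying by 4 gives -∞.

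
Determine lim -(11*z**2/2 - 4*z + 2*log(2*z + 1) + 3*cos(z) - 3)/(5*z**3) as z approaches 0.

Substitution gives 0/0; apply L'Hôpital's rule 3 times.
After differentiating numerator and denominator 3 times the quotient is (3*sin(z) + 32/(2*z + 1)^3)/(-30); at z = 0 this is -16/15.

-16/15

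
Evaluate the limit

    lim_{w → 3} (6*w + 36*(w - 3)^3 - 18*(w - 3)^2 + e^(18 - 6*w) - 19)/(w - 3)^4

Direct substitution gives 0/0.
Apply L'Hôpital: lim (-36*w + 108*(w - 3)^2 - 6*e^(18 - 6*w) + 114)/(4*(w - 3)^3), still 0/0.
Apply L'Hôpital: lim (216*w + 36*e^(18 - 6*w) - 684)/(12*(w - 3)^2), still 0/0.
Apply L'Hôpital: lim (216 - 216*e^(18 - 6*w))/(24*w - 72), still 0/0.
After 4 applications of L'Hôpital's rule the quotient is (1296*e^(18 - 6*w))/(24); substituting w = 3 gives 54.

54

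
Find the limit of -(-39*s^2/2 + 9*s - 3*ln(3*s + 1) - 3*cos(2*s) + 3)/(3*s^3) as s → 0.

Substitution gives 0/0 (the numerator vanishes to order 3).
Expand each term to order s^3: the coefficient of s^3 in -3·cos(2s) is 0 and in -3·ln(1 + 3s) is -27.
Lower-order terms cancel with the polynomial part, so the numerator is (-27)·s^3 + o(s^3), and the limit is (-27)/(-3) = 9.

9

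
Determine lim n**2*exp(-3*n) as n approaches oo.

0

Write as n^2/e^{3n}, an ∞/∞ form.
Exponential growth dominates any polynomial, so repeated L'Hôpital (or the standard result) gives 0.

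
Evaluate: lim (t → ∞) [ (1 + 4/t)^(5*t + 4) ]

Write it as [(1 + 4/t)^t]^(5) · (1 + 4/t)^(4). The bracketed term tends to e^(4) and the second factor to 1, so the limit is e^(20).

e^(20)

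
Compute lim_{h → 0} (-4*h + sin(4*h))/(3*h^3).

-32/9

Direct substitution gives 0/0.
Apply L'Hôpital: lim (4*cos(4*h) - 4)/(9*h^2), still 0/0.
Apply L'Hôpital: lim (-16*sin(4*h))/(18*h), still 0/0.
After 3 applications of L'Hôpital's rule the quotient is (-64*cos(4*h))/(18); substituting h = 0 gives -32/9.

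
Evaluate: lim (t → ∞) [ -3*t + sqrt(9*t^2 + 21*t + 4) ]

This has the form ∞ − ∞. Multiply and divide by the conjugate √(9*t^2 + 21*t + 4) + 3t.
That gives (21t + 4) / (√(9*t^2 + 21*t + 4) + 3t).
Divide numerator and denominator by t: the limit is 21/(2·3) = 7/2.

7/2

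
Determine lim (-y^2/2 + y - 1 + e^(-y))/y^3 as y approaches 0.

-1/6

Direct substitution gives 0/0.
Apply L'Hôpital: lim (-y + 1 - e^(-y))/(3*y^2), still 0/0.
Apply L'Hôpital: lim (-1 + e^(-y))/(6*y), still 0/0.
After 3 applications of L'Hôpital's rule the quotient is (-e^(-y))/(6); substituting y = 0 gives -1/6.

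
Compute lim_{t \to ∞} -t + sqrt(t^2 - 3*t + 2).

This has the form ∞ − ∞. Multiply and divide by the conjugate √(t^2 - 3*t + 2) + t.
That gives (-3t + 2) / (√(t^2 - 3*t + 2) + t).
Divide numerator and denominator by t: the limit is -3/(2·1) = -3/2.

-3/2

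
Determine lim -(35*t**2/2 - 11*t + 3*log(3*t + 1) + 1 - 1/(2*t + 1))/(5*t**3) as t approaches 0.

-7

Substitution gives 0/0 (the numerator vanishes to order 3).
Expand each term to order t^3: the coefficient of t^3 in 3·ln(1 + 3t) is 27 and in −1/(1 + 2t) is 8.
Lower-order terms cancel with the polynomial part, so the numerator is (35)·t^3 + o(t^3), and the limit is (35)/(-5) = -7.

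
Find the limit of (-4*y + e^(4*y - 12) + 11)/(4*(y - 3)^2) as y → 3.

Direct substitution gives 0/0.
Apply L'Hôpital: lim (4*e^(4*y - 12) - 4)/(8*y - 24), still 0/0.
After 2 applications of L'Hôpital's rule the quotient is (16*e^(4*y - 12))/(8); substituting y = 3 gives 2.

2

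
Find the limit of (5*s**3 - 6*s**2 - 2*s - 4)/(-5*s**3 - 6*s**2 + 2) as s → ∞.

Numerator and denominator both have degree 3.
Dividing every term by s^3, all lower-order terms vanish and the limit is the ratio of leading coefficients, 5/(-5) = -1.

-1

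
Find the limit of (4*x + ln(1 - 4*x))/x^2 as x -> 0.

-8

Direct substitution gives 0/0.
Apply L'Hôpital: lim (4 - 4/(1 - 4*x))/(2*x), still 0/0.
After 2 applications of L'Hôpital's rule the quotient is (-16/(1 - 4*x)^2)/(2); substituting x = 0 gives -8.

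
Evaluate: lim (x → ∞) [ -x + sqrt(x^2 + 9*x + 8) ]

9/2

An ∞ − ∞ form. Rationalising with the conjugate, the difference becomes (9x + 8) / (√(x^2 + 9*x + 8) + x).
For large x the denominator behaves like 2·x, so the quotient tends to 9/2 = 9/2.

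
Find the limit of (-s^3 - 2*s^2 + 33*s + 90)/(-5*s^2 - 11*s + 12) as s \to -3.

Since s = -3 makes numerator and denominator zero, (s + 3) divides both.
Cancelling it gives (-s^2 + s + 30)/(4 - 5*s); now plug in s = -3 to get 18/19.

18/19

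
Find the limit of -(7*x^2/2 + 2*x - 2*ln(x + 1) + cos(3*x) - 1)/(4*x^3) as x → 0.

Substitution gives 0/0; apply L'Hôpital's rule 3 times.
After differentiating numerator and denominator 3 times the quotient is (27*sin(3*x) - 4/(x + 1)^3)/(-24); at x = 0 this is 1/6.

1/6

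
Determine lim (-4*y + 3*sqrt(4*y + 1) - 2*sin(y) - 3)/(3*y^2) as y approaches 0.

-2

Substitution gives 0/0 (the numerator vanishes to order 2).
Expand each term to order y^2: the coefficient of y^2 in 3·√(1 + 4y) is -6 and in -2·sin(y) is 0.
Lower-order terms cancel with the polynomial part, so the numerator is (-6)·y^2 + o(y^2), and the limit is (-6)/(3) = -2.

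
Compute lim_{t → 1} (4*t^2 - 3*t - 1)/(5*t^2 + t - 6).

Direct substitution gives 0/0, so factor. Both numerator and denominator have (t - 1) as a factor.
After cancelling, the expression reduces to (4*t + 1)/(5*t + 6).
Substituting t = 1 gives 5/11.

5/11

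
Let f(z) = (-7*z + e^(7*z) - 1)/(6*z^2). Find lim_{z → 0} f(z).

49/12

Direct substitution gives 0/0.
Apply L'Hôpital: lim (7*e^(7*z) - 7)/(12*z), still 0/0.
After 2 applications of L'Hôpital's rule the quotient is (49*e^(7*z))/(12); substituting z = 0 gives 49/12.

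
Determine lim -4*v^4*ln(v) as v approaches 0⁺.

0

This is a 0·(−∞) form. Rewrite as -4·ln(v) / v^(−4) and apply L'Hôpital:
the derivative quotient is -4·(1/v) / (−4·v^(−5)) = (4/4)·v^4 → 0.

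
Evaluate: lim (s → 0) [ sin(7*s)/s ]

7

Substitution gives 0/0.
Write it as (7)·sin(7s)/(7s); since sin(u)/u → 1, the limit is 7.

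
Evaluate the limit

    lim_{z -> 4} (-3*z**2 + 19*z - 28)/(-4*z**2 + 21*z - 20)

5/11

Direct substitution gives 0/0, so factor. Both numerator and denominator have (z - 4) as a factor.
After cancelling, the expression reduces to (7 - 3*z)/(5 - 4*z).
Substituting z = 4 gives 5/11.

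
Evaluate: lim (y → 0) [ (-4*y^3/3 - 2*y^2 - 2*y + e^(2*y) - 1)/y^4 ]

2/3

Direct substitution gives 0/0.
Apply L'Hôpital: lim (-4*y^2 - 4*y + 2*e^(2*y) - 2)/(4*y^3), still 0/0.
Apply L'Hôpital: lim (-8*y + 4*e^(2*y) - 4)/(12*y^2), still 0/0.
Apply L'Hôpital: lim (8*e^(2*y) - 8)/(24*y), still 0/0.
After 4 applications of L'Hôpital's rule the quotient is (16*e^(2*y))/(24); substituting y = 0 gives 2/3.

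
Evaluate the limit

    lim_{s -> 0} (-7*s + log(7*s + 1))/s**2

-49/2

Direct substitution gives 0/0.
Apply L'Hôpital: lim (-7 + 7/(7*s + 1))/(2*s), still 0/0.
After 2 applications of L'Hôpital's rule the quotient is (-49/(7*s + 1)^2)/(2); substituting s = 0 gives -49/2.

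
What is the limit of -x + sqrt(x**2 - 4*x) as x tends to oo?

This has the form ∞ − ∞. Multiply and divide by the conjugate √(x^2 - 4*x) + x.
That gives (-4x) / (√(x^2 - 4*x) + x).
Divide numerator and denominator by x: the limit is -4/(2·1) = -2.

-2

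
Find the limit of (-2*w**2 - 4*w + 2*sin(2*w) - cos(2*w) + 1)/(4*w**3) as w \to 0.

-2/3

Substitution gives 0/0; apply L'Hôpital's rule 3 times.
After differentiating numerator and denominator 3 times the quotient is (-8*sin(2*w) - 16*cos(2*w))/(24); at w = 0 this is -2/3.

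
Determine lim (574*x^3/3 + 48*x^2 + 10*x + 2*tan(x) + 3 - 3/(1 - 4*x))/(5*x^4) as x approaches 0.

-768/5

Substitution gives 0/0 (the numerator vanishes to order 4).
Expand each term to order x^4: the coefficient of x^4 in -3·1/(1 - 4x) is -768 and in 2·tan(x) is 0.
Lower-order terms cancel with the polynomial part, so the numerator is (-768)·x^4 + o(x^4), and the limit is (-768)/(5) = -768/5.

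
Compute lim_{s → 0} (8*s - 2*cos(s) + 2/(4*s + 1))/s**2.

33

Substitution gives 0/0; apply L'Hôpital's rule 2 times.
After differentiating numerator and denominator 2 times the quotient is (2*cos(s) + 64/(4*s + 1)^3)/(2); at s = 0 this is 33.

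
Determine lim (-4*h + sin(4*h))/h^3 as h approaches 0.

Direct substitution gives 0/0.
Apply L'Hôpital: lim (4*cos(4*h) - 4)/(3*h^2), still 0/0.
Apply L'Hôpital: lim (-16*sin(4*h))/(6*h), still 0/0.
After 3 applications of L'Hôpital's rule the quotient is (-64*cos(4*h))/(6); substituting h = 0 gives -32/3.

-32/3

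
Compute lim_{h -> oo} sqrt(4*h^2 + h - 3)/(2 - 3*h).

For large |h|, √(4*h^2 + h - 3) ≈ √4·|h| and the denominator ≈ -3h.
Since h → +∞, |h| = h, giving √4/(-3) = -2/3.

-2/3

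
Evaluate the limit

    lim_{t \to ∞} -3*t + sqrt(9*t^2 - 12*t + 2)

An ∞ − ∞ form. Rationalising with the conjugate, the difference becomes (-12t + 2) / (√(9*t^2 - 12*t + 2) + 3t).
For large t the denominator behaves like 2·3t, so the quotient tends to -12/6 = -2.

-2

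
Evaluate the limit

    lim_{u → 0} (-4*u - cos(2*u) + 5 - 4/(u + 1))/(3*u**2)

Substitution gives 0/0; apply L'Hôpital's rule 2 times.
After differentiating numerator and denominator 2 times the quotient is (4*cos(2*u) - 8/(u + 1)^3)/(6); at u = 0 this is -2/3.

-2/3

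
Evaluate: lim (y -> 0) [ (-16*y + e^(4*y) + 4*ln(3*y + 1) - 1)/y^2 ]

-10

Substitution gives 0/0; apply L'Hôpital's rule 2 times.
After differentiating numerator and denominator 2 times the quotient is (16*e^(4*y) - 36/(3*y + 1)^2)/(2); at y = 0 this is -10.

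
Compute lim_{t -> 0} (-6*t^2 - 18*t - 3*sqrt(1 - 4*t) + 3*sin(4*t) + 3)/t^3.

Substitution gives 0/0 (the numerator vanishes to order 3).
Expand each term to order t^3: the coefficient of t^3 in -3·√(1 - 4t) is 12 and in 3·sin(4t) is -32.
Lower-order terms cancel with the polynomial part, so the numerator is (-20)·t^3 + o(t^3), and the limit is (-20)/(1) = -20.

-20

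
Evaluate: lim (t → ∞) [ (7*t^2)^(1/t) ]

Base → ∞ and exponent → 0: an ∞^0 form.
Take logs: (1/t)·ln(7·t^2) = (ln 7 + 2·ln t)/t → 0.
So the limit is e^0 = 1.

1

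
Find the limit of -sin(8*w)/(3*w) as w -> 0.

Substitution gives 0/0.
Write it as (8/(-3))·sin(8w)/(8w); since sin(u)/u → 1, the limit is -8/3.

-8/3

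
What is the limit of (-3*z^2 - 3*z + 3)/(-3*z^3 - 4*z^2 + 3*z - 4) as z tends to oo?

The denominator has degree 3 and the numerator degree 2. Dividing numerator and denominator by z^3 sends every term to 0 except the leading denominator term, so the limit is 0.

0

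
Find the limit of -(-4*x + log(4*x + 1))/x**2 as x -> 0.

8

Direct substitution gives 0/0.
Apply L'Hôpital: lim (-4 + 4/(4*x + 1))/(-2*x), still 0/0.
After 2 applications of L'Hôpital's rule the quotient is (-16/(4*x + 1)^2)/(-2); substituting x = 0 gives 8.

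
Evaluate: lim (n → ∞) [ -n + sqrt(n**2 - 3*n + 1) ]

-3/2

An ∞ − ∞ form. Rationalising with the conjugate, the difference becomes (-3n + 1) / (√(n^2 - 3*n + 1) + n).
For large n the denominator behaves like 2·n, so the quotient tends to -3/2 = -3/2.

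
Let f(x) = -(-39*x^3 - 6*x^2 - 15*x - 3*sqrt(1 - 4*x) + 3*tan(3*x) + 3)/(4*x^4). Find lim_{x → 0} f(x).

Substitution gives 0/0; apply L'Hôpital's rule 4 times.
After differentiating numerator and denominator 4 times the quotient is (5832*tan(3*x)^3/cos(3*x)^2 + 3888*tan(3*x)/cos(3*x)^2 + 720/(1 - 4*x)^(7/2))/(-96); at x = 0 this is -15/2.

-15/2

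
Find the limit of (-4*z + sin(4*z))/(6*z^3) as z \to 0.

-16/9

Direct substitution gives 0/0.
Apply L'Hôpital: lim (4*cos(4*z) - 4)/(18*z^2), still 0/0.
Apply L'Hôpital: lim (-16*sin(4*z))/(36*z), still 0/0.
After 3 applications of L'Hôpital's rule the quotient is (-64*cos(4*z))/(36); substituting z = 0 gives -16/9.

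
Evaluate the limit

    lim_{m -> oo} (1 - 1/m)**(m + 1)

e^(-1)

Let L be the limit and take ln: ln L = lim (m + 1)·ln(1 - 1/m) = lim (m + 1)·(-1/m + O(1/m²)) = -1.
Hence L = e^(-1).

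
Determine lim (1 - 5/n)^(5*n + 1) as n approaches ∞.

Let L be the limit and take ln: ln L = lim (5n + 1)·ln(1 - 5/n) = lim (5n + 1)·(-5/n + O(1/n²)) = -25.
Hence L = e^(-25).

e^(-25)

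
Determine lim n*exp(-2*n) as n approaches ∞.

Write as n^1/e^{2n}, an ∞/∞ form.
Exponential growth dominates any polynomial, so repeated L'Hôpital (or the standard result) gives 0.

0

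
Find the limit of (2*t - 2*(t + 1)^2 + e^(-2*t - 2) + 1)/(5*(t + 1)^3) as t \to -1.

-4/15

Direct substitution gives 0/0.
Apply L'Hôpital: lim (-4*t - 2*e^(-2*t - 2) - 2)/(15*(t + 1)^2), still 0/0.
Apply L'Hôpital: lim (4*e^(-2*t - 2) - 4)/(30*t + 30), still 0/0.
After 3 applications of L'Hôpital's rule the quotient is (-8*e^(-2*t - 2))/(30); substituting t = -1 gives -4/15.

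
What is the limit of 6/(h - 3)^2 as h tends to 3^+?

∞

As h → 3⁺, (h - 3) → 0⁺, so (h - 3)^2 → 0⁺ and 6/(h - 3)^2 → ∞.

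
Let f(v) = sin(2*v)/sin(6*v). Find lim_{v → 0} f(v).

Substitution gives 0/0.
Divide numerator and denominator by v: sin(2v)/v → 2 and sin(6v)/v → 6, so the limit is 1·2/6 = 1/3.

1/3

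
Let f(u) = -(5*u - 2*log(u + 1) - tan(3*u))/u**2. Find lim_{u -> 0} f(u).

-1

Substitution gives 0/0; apply L'Hôpital's rule 2 times.
After differentiating numerator and denominator 2 times the quotient is (-18*tan(3*u)/cos(3*u)^2 + 2/(u + 1)^2)/(-2); at u = 0 this is -1.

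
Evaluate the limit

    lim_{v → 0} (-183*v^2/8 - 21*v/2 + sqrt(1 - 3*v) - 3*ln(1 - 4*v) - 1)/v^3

997/16

Substitution gives 0/0; apply L'Hôpital's rule 3 times.
After differentiating numerator and denominator 3 times the quotient is (-384/(4*v - 1)^3 - 81/(8*(1 - 3*v)^(5/2)))/(6); at v = 0 this is 997/16.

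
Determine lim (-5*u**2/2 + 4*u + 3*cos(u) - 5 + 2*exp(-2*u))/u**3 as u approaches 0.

-8/3

Substitution gives 0/0; apply L'Hôpital's rule 3 times.
After differentiating numerator and denominator 3 times the quotient is (3*sin(u) - 16*e^(-2*u))/(6); at u = 0 this is -8/3.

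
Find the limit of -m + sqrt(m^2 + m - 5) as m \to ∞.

This has the form ∞ − ∞. Multiply and divide by the conjugate √(m^2 + m - 5) + m.
That gives (m - 5) / (√(m^2 + m - 5) + m).
Divide numerator and denominator by m: the limit is 1/(2·1) = 1/2.

1/2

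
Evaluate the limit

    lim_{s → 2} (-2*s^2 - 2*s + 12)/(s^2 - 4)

-5/2

Direct substitution gives 0/0, so factor. Both numerator and denominator have (s - 2) as a factor.
After cancelling, the expression reduces to (-2*s - 6)/(s + 2).
Substituting s = 2 gives -5/2.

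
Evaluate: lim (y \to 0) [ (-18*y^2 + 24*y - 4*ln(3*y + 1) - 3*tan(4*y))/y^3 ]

Substitution gives 0/0 (the numerator vanishes to order 3).
Expand each term to order y^3: the coefficient of y^3 in -4·ln(1 + 3y) is -36 and in -3·tan(4y) is -64.
Lower-order terms cancel with the polynomial part, so the numerator is (-100)·y^3 + o(y^3), and the limit is (-100)/(1) = -100.

-100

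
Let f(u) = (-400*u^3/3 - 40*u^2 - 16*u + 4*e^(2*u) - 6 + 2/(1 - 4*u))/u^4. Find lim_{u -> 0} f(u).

1544/3

Substitution gives 0/0; apply L'Hôpital's rule 4 times.
After differentiating numerator and denominator 4 times the quotient is (64*e^(2*u) - 12288/(4*u - 1)^5)/(24); at u = 0 this is 1544/3.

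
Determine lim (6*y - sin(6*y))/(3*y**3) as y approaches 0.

Direct substitution gives 0/0.
Apply L'Hôpital: lim (6 - 6*cos(6*y))/(9*y^2), still 0/0.
Apply L'Hôpital: lim (36*sin(6*y))/(18*y), still 0/0.
After 3 applications of L'Hôpital's rule the quotient is (216*cos(6*y))/(18); substituting y = 0 gives 12.

12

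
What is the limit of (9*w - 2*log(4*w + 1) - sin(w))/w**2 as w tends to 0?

Substitution gives 0/0 (the numerator vanishes to order 2).
Expand each term to order w^2: the coefficient of w^2 in -2·ln(1 + 4w) is 16 and in −sin(w) is 0.
Lower-order terms cancel with the polynomial part, so the numerator is (16)·w^2 + o(w^2), and the limit is (16)/(1) = 16.

16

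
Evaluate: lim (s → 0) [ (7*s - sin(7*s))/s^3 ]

343/6

Direct substitution gives 0/0.
Apply L'Hôpital: lim (7 - 7*cos(7*s))/(3*s^2), still 0/0.
Apply L'Hôpital: lim (49*sin(7*s))/(6*s), still 0/0.
After 3 applications of L'Hôpital's rule the quotient is (343*cos(7*s))/(6); substituting s = 0 gives 343/6.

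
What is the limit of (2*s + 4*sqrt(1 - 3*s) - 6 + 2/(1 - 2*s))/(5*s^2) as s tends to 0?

Substitution gives 0/0; apply L'Hôpital's rule 2 times.
After differentiating numerator and denominator 2 times the quotient is (-16/(2*s - 1)^3 - 9/(1 - 3*s)^(3/2))/(10); at s = 0 this is 7/10.

7/10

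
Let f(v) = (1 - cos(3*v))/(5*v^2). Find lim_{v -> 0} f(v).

9/10

Substitution gives 0/0.
Use (1 − cos u)/u² → 1/2 with u = 3v: the limit is 3²/(2·5) = 9/10.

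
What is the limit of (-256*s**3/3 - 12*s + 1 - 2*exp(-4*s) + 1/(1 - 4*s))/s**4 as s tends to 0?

Substitution gives 0/0 (the numerator vanishes to order 4).
Expand each term to order s^4: the coefficient of s^4 in 1/(1 - 4s) is 256 and in -2·e^(-4s) is -64/3.
Lower-order terms cancel with the polynomial part, so the numerator is (704/3)·s^4 + o(s^4), and the limit is (704/3)/(1) = 704/3.

704/3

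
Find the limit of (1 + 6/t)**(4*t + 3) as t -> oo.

The base → 1 and the exponent → ∞: a 1^∞ form.
Take logarithms: (4t + 3)·ln(1 + 6/t). Since ln(1+u) ~ u for small u, this behaves like (4t)·(6/t) → 24.
So the limit is e^(24).

e^(24)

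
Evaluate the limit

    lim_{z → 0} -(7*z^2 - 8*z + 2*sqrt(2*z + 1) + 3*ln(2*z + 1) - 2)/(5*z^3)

Substitution gives 0/0 (the numerator vanishes to order 3).
Expand each term to order z^3: the coefficient of z^3 in 3·ln(1 + 2z) is 8 and in 2·√(1 + 2z) is 1.
Lower-order terms cancel with the polynomial part, so the numerator is (9)·z^3 + o(z^3), and the limit is (9)/(-5) = -9/5.

-9/5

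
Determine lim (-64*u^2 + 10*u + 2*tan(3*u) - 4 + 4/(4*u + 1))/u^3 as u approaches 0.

Substitution gives 0/0; apply L'Hôpital's rule 3 times.
After differentiating numerator and denominator 3 times the quotient is (324*tan(3*u)^2/cos(3*u)^2 + 108/cos(3*u)^2 - 1536/(4*u + 1)^4)/(6); at u = 0 this is -238.

-238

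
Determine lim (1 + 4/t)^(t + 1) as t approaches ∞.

e^(4)

The base → 1 and the exponent → ∞: a 1^∞ form.
Take logarithms: (t + 1)·ln(1 + 4/t). Since ln(1+u) ~ u for small u, this behaves like (t)·(4/t) → 4.
So the limit is e^(4).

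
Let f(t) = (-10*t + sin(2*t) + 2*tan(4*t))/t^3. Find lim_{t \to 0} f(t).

Substitution gives 0/0; apply L'Hôpital's rule 3 times.
After differentiating numerator and denominator 3 times the quotient is (-8*cos(2*t) + 768*tan(4*t)^4 + 1024*tan(4*t)^2 + 256)/(6); at t = 0 this is 124/3.

124/3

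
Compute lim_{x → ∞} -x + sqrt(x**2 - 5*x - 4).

This has the form ∞ − ∞. Multiply and divide by the conjugate √(x^2 - 5*x - 4) + x.
That gives (-5x - 4) / (√(x^2 - 5*x - 4) + x).
Divide numerator and denominator by x: the limit is -5/(2·1) = -5/2.

-5/2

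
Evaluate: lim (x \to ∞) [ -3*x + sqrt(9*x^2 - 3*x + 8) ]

-1/2

An ∞ − ∞ form. Rationalising with the conjugate, the difference becomes (-3x + 8) / (√(9*x^2 - 3*x + 8) + 3x).
For large x the denominator behaves like 2·3x, so the quotient tends to -3/6 = -1/2.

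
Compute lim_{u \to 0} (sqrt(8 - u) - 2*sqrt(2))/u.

-√(2)/8

Substitution gives 0/0. Multiply numerator and denominator by the conjugate √(8 - u) + √8.
The numerator becomes (8 - u) − 8 = -u, so the expression simplifies to -1/(√(8 - u) + √8).
Letting u → 0 gives -1/(2√8) = -√(2)/8.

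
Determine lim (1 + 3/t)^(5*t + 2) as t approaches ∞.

e^(15)

The base → 1 and the exponent → ∞: a 1^∞ form.
Take logarithms: (5t + 2)·ln(1 + 3/t). Since ln(1+u) ~ u for small u, this behaves like (5t)·(3/t) → 15.
So the limit is e^(15).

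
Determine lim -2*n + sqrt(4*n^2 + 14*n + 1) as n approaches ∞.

This has the form ∞ − ∞. Multiply and divide by the conjugate √(4*n^2 + 14*n + 1) + 2n.
That gives (14n + 1) / (√(4*n^2 + 14*n + 1) + 2n).
Divide numerator and denominator by n: the limit is 14/(2·2) = 7/2.

7/2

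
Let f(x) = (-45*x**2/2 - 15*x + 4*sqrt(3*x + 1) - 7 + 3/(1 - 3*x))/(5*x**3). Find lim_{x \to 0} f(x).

351/20

Substitution gives 0/0 (the numerator vanishes to order 3).
Expand each term to order x^3: the coefficient of x^3 in 4·√(1 + 3x) is 27/4 and in 3·1/(1 - 3x) is 81.
Lower-order terms cancel with the polynomial part, so the numerator is (351/4)·x^3 + o(x^3), and the limit is (351/4)/(5) = 351/20.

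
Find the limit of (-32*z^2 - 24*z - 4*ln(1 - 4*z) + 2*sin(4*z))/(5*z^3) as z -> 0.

Substitution gives 0/0 (the numerator vanishes to order 3).
Expand each term to order z^3: the coefficient of z^3 in 2·sin(4z) is -64/3 and in -4·ln(1 - 4z) is 256/3.
Lower-order terms cancel with the polynomial part, so the numerator is (64)·z^3 + o(z^3), and the limit is (64)/(5) = 64/5.

64/5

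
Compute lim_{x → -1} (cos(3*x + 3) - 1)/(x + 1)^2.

-9/2

Direct substitution gives 0/0.
Apply L'Hôpital: lim (-3*sin(3*x + 3))/(2*x + 2), still 0/0.
After 2 applications of L'Hôpital's rule the quotient is (-9*cos(3*x + 3))/(2); substituting x = -1 gives -9/2.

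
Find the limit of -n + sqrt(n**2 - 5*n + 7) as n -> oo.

-5/2

This has the form ∞ − ∞. Multiply and divide by the conjugate √(n^2 - 5*n + 7) + n.
That gives (-5n + 7) / (√(n^2 - 5*n + 7) + n).
Divide numerator and denominator by n: the limit is -5/(2·1) = -5/2.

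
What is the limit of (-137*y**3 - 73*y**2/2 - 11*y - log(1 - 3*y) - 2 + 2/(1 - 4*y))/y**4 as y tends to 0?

2129/4

Substitution gives 0/0 (the numerator vanishes to order 4).
Expand each term to order y^4: the coefficient of y^4 in −ln(1 - 3y) is 81/4 and in 2·1/(1 - 4y) is 512.
Lower-order terms cancel with the polynomial part, so the numerator is (2129/4)·y^4 + o(y^4), and the limit is (2129/4)/(1) = 2129/4.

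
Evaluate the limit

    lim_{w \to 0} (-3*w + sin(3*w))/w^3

-9/2

Direct substitution gives 0/0.
Apply L'Hôpital: lim (3*cos(3*w) - 3)/(3*w^2), still 0/0.
Apply L'Hôpital: lim (-9*sin(3*w))/(6*w), still 0/0.
After 3 applications of L'Hôpital's rule the quotient is (-27*cos(3*w))/(6); substituting w = 0 gives -9/2.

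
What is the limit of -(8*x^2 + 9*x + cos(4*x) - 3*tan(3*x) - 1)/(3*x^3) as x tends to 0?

9

Substitution gives 0/0; apply L'Hôpital's rule 3 times.
After differentiating numerator and denominator 3 times the quotient is (64*sin(4*x) - 486*tan(3*x)^4 - 648*tan(3*x)^2 - 162)/(-18); at x = 0 this is 9.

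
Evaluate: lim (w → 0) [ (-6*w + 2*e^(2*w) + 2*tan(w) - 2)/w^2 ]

Substitution gives 0/0; apply L'Hôpital's rule 2 times.
After differentiating numerator and denominator 2 times the quotient is (8*e^(2*w) + 4*tan(w)^3 + 4*tan(w))/(2); at w = 0 this is 4.

4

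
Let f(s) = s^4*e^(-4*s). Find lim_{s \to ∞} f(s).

Write as s^4/e^{4s}, an ∞/∞ form.
Exponential growth dominates any polynomial, so repeated L'Hôpital (or the standard result) gives 0.

0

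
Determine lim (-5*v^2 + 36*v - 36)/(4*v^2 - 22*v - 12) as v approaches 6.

Since v = 6 makes numerator and denominator zero, (v - 6) divides both.
Cancelling it gives (6 - 5*v)/(4*v + 2); now plug in v = 6 to get -12/13.

-12/13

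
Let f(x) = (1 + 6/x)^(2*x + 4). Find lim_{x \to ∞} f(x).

e^(12)

The base → 1 and the exponent → ∞: a 1^∞ form.
Take logarithms: (2x + 4)·ln(1 + 6/x). Since ln(1+u) ~ u for small u, this behaves like (2x)·(6/x) → 12.
So the limit is e^(12).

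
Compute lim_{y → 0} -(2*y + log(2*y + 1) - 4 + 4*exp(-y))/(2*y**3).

Substitution gives 0/0 (the numerator vanishes to order 3).
Expand each term to order y^3: the coefficient of y^3 in ln(1 + 2y) is 8/3 and in 4·e^(-y) is -2/3.
Lower-order terms cancel with the polynomial part, so the numerator is (2)·y^3 + o(y^3), and the limit is (2)/(-2) = -1.

-1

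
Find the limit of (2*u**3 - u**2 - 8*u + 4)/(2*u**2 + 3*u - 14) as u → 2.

12/11

At u = 2 both the top and bottom vanish — a removable singularity. Factoring out (u - 2) from each leaves (2*u^2 + 3*u - 2)/(2*u + 7), which at u = 2 equals 12/11.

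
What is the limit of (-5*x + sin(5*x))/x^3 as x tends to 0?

Direct substitution gives 0/0.
Apply L'Hôpital: lim (5*cos(5*x) - 5)/(3*x^2), still 0/0.
Apply L'Hôpital: lim (-25*sin(5*x))/(6*x), still 0/0.
After 3 applications of L'Hôpital's rule the quotient is (-125*cos(5*x))/(6); substituting x = 0 gives -125/6.

-125/6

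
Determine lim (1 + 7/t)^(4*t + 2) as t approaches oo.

The base → 1 and the exponent → ∞: a 1^∞ form.
Take logarithms: (4t + 2)·ln(1 + 7/t). Since ln(1+u) ~ u for small u, this behaves like (4t)·(7/t) → 28.
So the limit is e^(28).

e^(28)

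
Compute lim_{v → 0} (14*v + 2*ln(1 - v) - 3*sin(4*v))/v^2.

Substitution gives 0/0 (the numerator vanishes to order 2).
Expand each term to order v^2: the coefficient of v^2 in -3·sin(4v) is 0 and in 2·ln(1 - v) is -1.
Lower-order terms cancel with the polynomial part, so the numerator is (-1)·v^2 + o(v^2), and the limit is (-1)/(1) = -1.

-1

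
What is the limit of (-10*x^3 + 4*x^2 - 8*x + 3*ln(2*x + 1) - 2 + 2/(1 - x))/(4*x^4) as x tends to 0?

Substitution gives 0/0 (the numerator vanishes to order 4).
Expand each term to order x^4: the coefficient of x^4 in 2·1/(1 - x) is 2 and in 3·ln(1 + 2x) is -12.
Lower-order terms cancel with the polynomial part, so the numerator is (-10)·x^4 + o(x^4), and the limit is (-10)/(4) = -5/2.

-5/2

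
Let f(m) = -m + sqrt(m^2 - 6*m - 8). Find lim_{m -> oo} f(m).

-3

This has the form ∞ − ∞. Multiply and divide by the conjugate √(m^2 - 6*m - 8) + m.
That gives (-6m - 8) / (√(m^2 - 6*m - 8) + m).
Divide numerator and denominator by m: the limit is -6/(2·1) = -3.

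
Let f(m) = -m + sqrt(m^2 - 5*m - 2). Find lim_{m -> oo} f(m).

An ∞ − ∞ form. Rationalising with the conjugate, the difference becomes (-5m - 2) / (√(m^2 - 5*m - 2) + m).
For large m the denominator behaves like 2·m, so the quotient tends to -5/2 = -5/2.

-5/2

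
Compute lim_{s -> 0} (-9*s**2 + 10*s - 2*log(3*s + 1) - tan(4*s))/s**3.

Substitution gives 0/0 (the numerator vanishes to order 3).
Expand each term to order s^3: the coefficient of s^3 in -2·ln(1 + 3s) is -18 and in −tan(4s) is -64/3.
Lower-order terms cancel with the polynomial part, so the numerator is (-118/3)·s^3 + o(s^3), and the limit is (-118/3)/(1) = -118/3.

-118/3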